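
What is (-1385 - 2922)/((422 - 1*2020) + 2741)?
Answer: -4307/1143 ≈ -3.7682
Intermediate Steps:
(-1385 - 2922)/((422 - 1*2020) + 2741) = -4307/((422 - 2020) + 2741) = -4307/(-1598 + 2741) = -4307/1143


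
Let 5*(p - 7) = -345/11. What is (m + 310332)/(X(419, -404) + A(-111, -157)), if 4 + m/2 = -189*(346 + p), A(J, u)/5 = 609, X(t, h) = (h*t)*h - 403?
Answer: 985936/376145803 ≈ 0.0026212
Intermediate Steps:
X(t, h) = -403 + t*h**2 (X(t, h) = t*h**2 - 403 = -403 + t*h**2)
A(J, u) = 3045 (A(J, u) = 5*609 = 3045)
p = 8/11 (p = 7 + (-345/11)/5 = 7 + (-345*1/11)/5 = 7 + (1/5)*(-345/11) = 7 - 69/11 = 8/11 ≈ 0.72727)
m = -1441780/11 (m = -8 + 2*(-189*(346 + 8/11)) = -8 + 2*(-189*3814/11) = -8 + 2*(-720846/11) = -8 - 1441692/11 = -1441780/11 ≈ -1.3107e+5)
(m + 310332)/(X(419, -404) + A(-111, -157)) = (-1441780/11 + 310332)/((-403 + 419*(-404)**2) + 3045) = 1971872/(11*((-403 + 419*163216) + 3045)) = 1971872/(11*((-403 + 68387504) + 3045)) = 1971872/(11*(68387101 + 3045)) = (1971872/11)/68390146 = (1971872/11)*(1/68390146) = 985936/376145803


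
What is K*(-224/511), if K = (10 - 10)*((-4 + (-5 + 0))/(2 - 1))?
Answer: 0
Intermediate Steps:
K = 0 (K = 0*((-4 - 5)/1) = 0*(-9*1) = 0*(-9) = 0)
K*(-224/511) = 0*(-224/511) = 0*(-224*1/511) = 0*(-32/73) = 0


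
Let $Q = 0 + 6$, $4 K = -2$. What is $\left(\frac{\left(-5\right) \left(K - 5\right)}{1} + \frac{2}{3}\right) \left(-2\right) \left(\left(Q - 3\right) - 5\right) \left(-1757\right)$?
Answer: $- \frac{593866}{3} \approx -1.9796 \cdot 10^{5}$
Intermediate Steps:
$K = - \frac{1}{2}$ ($K = \frac{1}{4} \left(-2\right) = - \frac{1}{2} \approx -0.5$)
$Q = 6$
$\left(\frac{\left(-5\right) \left(K - 5\right)}{1} + \frac{2}{3}\right) \left(-2\right) \left(\left(Q - 3\right) - 5\right) \left(-1757\right) = \left(\frac{\left(-5\right) \left(- \frac{1}{2} - 5\right)}{1} + \frac{2}{3}\right) \left(-2\right) \left(\left(6 - 3\right) - 5\right) \left(-1757\right) = \left(\left(-5\right) \left(- \frac{11}{2}\right) 1 + 2 \cdot \frac{1}{3}\right) \left(-2\right) \left(3 - 5\right) \left(-1757\right) = \left(\frac{55}{2} \cdot 1 + \frac{2}{3}\right) \left(-2\right) \left(-2\right) \left(-1757\right) = \left(\frac{55}{2} + \frac{2}{3}\right) \left(-2\right) \left(-2\right) \left(-1757\right) = \frac{169}{6} \left(-2\right) \left(-2\right) \left(-1757\right) = \left(- \frac{169}{3}\right) \left(-2\right) \left(-1757\right) = \frac{338}{3} \left(-1757\right) = - \frac{593866}{3}$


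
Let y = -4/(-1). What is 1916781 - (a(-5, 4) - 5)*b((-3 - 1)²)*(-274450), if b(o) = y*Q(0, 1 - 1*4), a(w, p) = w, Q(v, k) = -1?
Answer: 12894781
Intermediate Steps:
y = 4 (y = -4*(-1) = 4)
b(o) = -4 (b(o) = 4*(-1) = -4)
1916781 - (a(-5, 4) - 5)*b((-3 - 1)²)*(-274450) = 1916781 - (-5 - 5)*(-4)*(-274450) = 1916781 - (-10*(-4))*(-274450) = 1916781 - 40*(-274450) = 1916781 - 1*(-10978000) = 1916781 + 10978000 = 12894781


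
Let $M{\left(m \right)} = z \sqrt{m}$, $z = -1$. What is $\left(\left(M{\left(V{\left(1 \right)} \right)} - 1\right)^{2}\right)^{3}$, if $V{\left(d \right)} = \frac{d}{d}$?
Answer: $64$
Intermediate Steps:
$V{\left(d \right)} = 1$
$M{\left(m \right)} = - \sqrt{m}$
$\left(\left(M{\left(V{\left(1 \right)} \right)} - 1\right)^{2}\right)^{3} = \left(\left(- \sqrt{1} - 1\right)^{2}\right)^{3} = \left(\left(\left(-1\right) 1 - 1\right)^{2}\right)^{3} = \left(\left(-1 - 1\right)^{2}\right)^{3} = \left(\left(-2\right)^{2}\right)^{3} = 4^{3} = 64$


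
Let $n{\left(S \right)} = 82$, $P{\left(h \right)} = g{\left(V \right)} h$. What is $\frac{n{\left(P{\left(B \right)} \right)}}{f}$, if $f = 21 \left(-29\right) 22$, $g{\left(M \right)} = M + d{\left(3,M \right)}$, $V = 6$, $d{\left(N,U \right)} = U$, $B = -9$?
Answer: $- \frac{41}{6699} \approx -0.0061203$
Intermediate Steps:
$g{\left(M \right)} = 2 M$ ($g{\left(M \right)} = M + M = 2 M$)
$P{\left(h \right)} = 12 h$ ($P{\left(h \right)} = 2 \cdot 6 h = 12 h$)
$f = -13398$ ($f = \left(-609\right) 22 = -13398$)
$\frac{n{\left(P{\left(B \right)} \right)}}{f} = \frac{82}{-13398} = 82 \left(- \frac{1}{13398}\right) = - \frac{41}{6699}$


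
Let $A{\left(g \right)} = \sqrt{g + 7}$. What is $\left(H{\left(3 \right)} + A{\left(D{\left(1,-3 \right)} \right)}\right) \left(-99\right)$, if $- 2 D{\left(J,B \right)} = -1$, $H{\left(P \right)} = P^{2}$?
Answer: $-891 - \frac{99 \sqrt{30}}{2} \approx -1162.1$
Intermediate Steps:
$D{\left(J,B \right)} = \frac{1}{2}$ ($D{\left(J,B \right)} = \left(- \frac{1}{2}\right) \left(-1\right) = \frac{1}{2}$)
$A{\left(g \right)} = \sqrt{7 + g}$
$\left(H{\left(3 \right)} + A{\left(D{\left(1,-3 \right)} \right)}\right) \left(-99\right) = \left(3^{2} + \sqrt{7 + \frac{1}{2}}\right) \left(-99\right) = \left(9 + \sqrt{\frac{15}{2}}\right) \left(-99\right) = \left(9 + \frac{\sqrt{30}}{2}\right) \left(-99\right) = -891 - \frac{99 \sqrt{30}}{2}$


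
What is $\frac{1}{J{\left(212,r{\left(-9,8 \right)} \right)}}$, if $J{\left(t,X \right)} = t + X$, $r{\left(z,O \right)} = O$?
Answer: $\frac{1}{220} \approx 0.0045455$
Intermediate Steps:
$J{\left(t,X \right)} = X + t$
$\frac{1}{J{\left(212,r{\left(-9,8 \right)} \right)}} = \frac{1}{8 + 212} = \frac{1}{220}$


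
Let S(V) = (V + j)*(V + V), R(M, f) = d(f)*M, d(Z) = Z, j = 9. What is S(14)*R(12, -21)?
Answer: -162288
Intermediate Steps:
R(M, f) = M*f (R(M, f) = f*M = M*f)
S(V) = 2*V*(9 + V) (S(V) = (V + 9)*(V + V) = (9 + V)*(2*V) = 2*V*(9 + V))
S(14)*R(12, -21) = (2*14*(9 + 14))*(12*(-21)) = (2*14*23)*(-252) = 644*(-252) = -162288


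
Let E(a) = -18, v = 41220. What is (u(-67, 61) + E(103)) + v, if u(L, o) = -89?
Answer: 41113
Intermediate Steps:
(u(-67, 61) + E(103)) + v = (-89 - 18) + 41220 = -107 + 41220 = 41113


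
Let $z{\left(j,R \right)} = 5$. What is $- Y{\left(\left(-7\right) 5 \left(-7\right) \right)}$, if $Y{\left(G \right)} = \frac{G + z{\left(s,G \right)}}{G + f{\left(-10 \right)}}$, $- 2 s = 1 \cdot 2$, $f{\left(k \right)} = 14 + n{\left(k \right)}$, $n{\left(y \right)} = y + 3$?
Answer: $- \frac{125}{126} \approx -0.99206$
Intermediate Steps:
$n{\left(y \right)} = 3 + y$
$f{\left(k \right)} = 17 + k$ ($f{\left(k \right)} = 14 + \left(3 + k\right) = 17 + k$)
$s = -1$ ($s = - \frac{1 \cdot 2}{2} = \left(- \frac{1}{2}\right) 2 = -1$)
$Y{\left(G \right)} = \frac{5 + G}{7 + G}$ ($Y{\left(G \right)} = \frac{G + 5}{G + \left(17 - 10\right)} = \frac{5 + G}{G + 7} = \frac{5 + G}{7 + G}$)
$- Y{\left(\left(-7\right) 5 \left(-7\right) \right)} = - \frac{5 + \left(-7\right) 5 \left(-7\right)}{7 + \left(-7\right) 5 \left(-7\right)} = - \frac{5 - -245}{7 - -245} = - \frac{5 + 245}{7 + 245} = - \frac{250}{252} = \left(-1\right) \frac{125}{126} = - \frac{125}{126}$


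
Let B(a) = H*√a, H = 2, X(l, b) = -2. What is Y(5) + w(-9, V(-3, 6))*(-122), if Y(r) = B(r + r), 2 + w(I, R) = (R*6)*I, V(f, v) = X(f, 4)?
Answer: -12932 + 2*√10 ≈ -12926.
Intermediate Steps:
V(f, v) = -2
w(I, R) = -2 + 6*I*R (w(I, R) = -2 + (R*6)*I = -2 + (6*R)*I = -2 + 6*I*R)
B(a) = 2*√a
Y(r) = 2*√2*√r (Y(r) = 2*√(r + r) = 2*√(2*r) = 2*(√2*√r) = 2*√2*√r)
Y(5) + w(-9, V(-3, 6))*(-122) = 2*√2*√5 + (-2 + 6*(-9)*(-2))*(-122) = 2*√10 + (-2 + 108)*(-122) = 2*√10 + 106*(-122) = 2*√10 - 12932 = -12932 + 2*√10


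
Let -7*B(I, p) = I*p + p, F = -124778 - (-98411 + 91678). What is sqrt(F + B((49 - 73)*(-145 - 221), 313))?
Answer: 2*I*sqrt(127715) ≈ 714.75*I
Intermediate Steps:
F = -118045 (F = -124778 - 1*(-6733) = -124778 + 6733 = -118045)
B(I, p) = -p/7 - I*p/7 (B(I, p) = -(I*p + p)/7 = -(p + I*p)/7 = -p/7 - I*p/7)
sqrt(F + B((49 - 73)*(-145 - 221), 313)) = sqrt(-118045 - 1/7*313*(1 + (49 - 73)*(-145 - 221))) = sqrt(-118045 - 1/7*313*(1 - 24*(-366))) = sqrt(-118045 - 1/7*313*(1 + 8784)) = sqrt(-118045 - 1/7*313*8785) = sqrt(-118045 - 392815) = sqrt(-510860) = 2*I*sqrt(127715)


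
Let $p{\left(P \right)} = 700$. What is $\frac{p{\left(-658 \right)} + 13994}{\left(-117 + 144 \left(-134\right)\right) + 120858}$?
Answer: $\frac{4898}{33815} \approx 0.14485$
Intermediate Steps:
$\frac{p{\left(-658 \right)} + 13994}{\left(-117 + 144 \left(-134\right)\right) + 120858} = \frac{700 + 13994}{\left(-117 + 144 \left(-134\right)\right) + 120858} = \frac{14694}{\left(-117 - 19296\right) + 120858} = \frac{14694}{-19413 + 120858} = \frac{14694}{101445} = 14694 \cdot \frac{1}{101445} = \frac{4898}{33815}$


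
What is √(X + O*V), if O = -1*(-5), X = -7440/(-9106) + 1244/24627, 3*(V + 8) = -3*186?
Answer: I*√12184324409008070238/112126731 ≈ 31.131*I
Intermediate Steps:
V = -194 (V = -8 + (-3*186)/3 = -8 + (⅓)*(-558) = -8 - 186 = -194)
X = 97276372/112126731 (X = -7440*(-1/9106) + 1244*(1/24627) = 3720/4553 + 1244/24627 = 97276372/112126731 ≈ 0.86756)
O = 5
√(X + O*V) = √(97276372/112126731 + 5*(-194)) = √(97276372/112126731 - 970) = √(-108665652698/112126731) = I*√12184324409008070238/112126731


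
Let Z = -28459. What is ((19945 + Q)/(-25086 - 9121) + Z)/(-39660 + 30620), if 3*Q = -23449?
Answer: 584105485/185538768 ≈ 3.1482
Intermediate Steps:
Q = -23449/3 (Q = (⅓)*(-23449) = -23449/3 ≈ -7816.3)
((19945 + Q)/(-25086 - 9121) + Z)/(-39660 + 30620) = ((19945 - 23449/3)/(-25086 - 9121) - 28459)/(-39660 + 30620) = ((36386/3)/(-34207) - 28459)/(-9040) = ((36386/3)*(-1/34207) - 28459)*(-1/9040) = (-36386/102621 - 28459)*(-1/9040) = -2920527425/102621*(-1/9040) = 584105485/185538768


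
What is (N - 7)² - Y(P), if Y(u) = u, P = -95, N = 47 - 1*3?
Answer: 1464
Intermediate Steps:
N = 44 (N = 47 - 3 = 44)
(N - 7)² - Y(P) = (44 - 7)² - 1*(-95) = 37² + 95 = 1369 + 95 = 1464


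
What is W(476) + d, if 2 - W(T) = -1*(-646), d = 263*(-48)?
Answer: -13268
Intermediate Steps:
d = -12624
W(T) = -644 (W(T) = 2 - (-1)*(-646) = 2 - 1*646 = 2 - 646 = -644)
W(476) + d = -644 - 12624 = -13268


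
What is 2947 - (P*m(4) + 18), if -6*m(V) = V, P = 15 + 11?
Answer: 8839/3 ≈ 2946.3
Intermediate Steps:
P = 26
m(V) = -V/6
2947 - (P*m(4) + 18) = 2947 - (26*(-1/6*4) + 18) = 2947 - (26*(-2/3) + 18) = 2947 - (-52/3 + 18) = 2947 - 1*2/3 = 2947 - 2/3 = 8839/3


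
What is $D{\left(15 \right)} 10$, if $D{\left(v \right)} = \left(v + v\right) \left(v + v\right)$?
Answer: $9000$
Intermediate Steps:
$D{\left(v \right)} = 4 v^{2}$ ($D{\left(v \right)} = 2 v 2 v = 4 v^{2}$)
$D{\left(15 \right)} 10 = 4 \cdot 15^{2} \cdot 10 = 4 \cdot 225 \cdot 10 = 900 \cdot 10 = 9000$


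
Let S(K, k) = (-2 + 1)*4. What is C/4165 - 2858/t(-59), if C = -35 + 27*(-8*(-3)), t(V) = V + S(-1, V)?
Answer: 1706027/37485 ≈ 45.512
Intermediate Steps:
S(K, k) = -4 (S(K, k) = -1*4 = -4)
t(V) = -4 + V (t(V) = V - 4 = -4 + V)
C = 613 (C = -35 + 27*24 = -35 + 648 = 613)
C/4165 - 2858/t(-59) = 613/4165 - 2858/(-4 - 59) = 613*(1/4165) - 2858/(-63) = 613/4165 - 2858*(-1/63) = 613/4165 + 2858/63 = 1706027/37485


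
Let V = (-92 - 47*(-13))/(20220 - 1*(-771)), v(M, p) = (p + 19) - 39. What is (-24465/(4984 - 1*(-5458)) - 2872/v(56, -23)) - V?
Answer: 202397512675/3141694982 ≈ 64.423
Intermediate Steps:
v(M, p) = -20 + p (v(M, p) = (19 + p) - 39 = -20 + p)
V = 173/6997 (V = (-92 + 611)/(20220 + 771) = 519/20991 = 519*(1/20991) = 173/6997 ≈ 0.024725)
(-24465/(4984 - 1*(-5458)) - 2872/v(56, -23)) - V = (-24465/(4984 - 1*(-5458)) - 2872/(-20 - 23)) - 1*173/6997 = (-24465/(4984 + 5458) - 2872/(-43)) - 173/6997 = (-24465/10442 - 2872*(-1/43)) - 173/6997 = (-24465*1/10442 + 2872/43) - 173/6997 = (-24465/10442 + 2872/43) - 173/6997 = 28937429/449006 - 173/6997 = 202397512675/3141694982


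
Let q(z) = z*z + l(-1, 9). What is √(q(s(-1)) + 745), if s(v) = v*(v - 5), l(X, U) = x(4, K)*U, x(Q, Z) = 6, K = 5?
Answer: √835 ≈ 28.896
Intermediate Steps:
l(X, U) = 6*U
s(v) = v*(-5 + v)
q(z) = 54 + z² (q(z) = z*z + 6*9 = z² + 54 = 54 + z²)
√(q(s(-1)) + 745) = √((54 + (-(-5 - 1))²) + 745) = √((54 + (-1*(-6))²) + 745) = √((54 + 6²) + 745) = √((54 + 36) + 745) = √(90 + 745) = √835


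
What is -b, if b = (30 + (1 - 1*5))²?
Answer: -676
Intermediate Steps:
b = 676 (b = (30 + (1 - 5))² = (30 - 4)² = 26² = 676)
-b = -1*676 = -676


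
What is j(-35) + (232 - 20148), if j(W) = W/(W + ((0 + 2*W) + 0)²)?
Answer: -2768325/139 ≈ -19916.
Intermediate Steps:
j(W) = W/(W + 4*W²) (j(W) = W/(W + (2*W + 0)²) = W/(W + (2*W)²) = W/(W + 4*W²))
j(-35) + (232 - 20148) = 1/(1 + 4*(-35)) + (232 - 20148) = 1/(1 - 140) - 19916 = 1/(-139) - 19916 = -1/139 - 19916 = -2768325/139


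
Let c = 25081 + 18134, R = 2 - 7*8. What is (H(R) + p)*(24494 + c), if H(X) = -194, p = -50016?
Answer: -3399668890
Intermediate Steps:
R = -54 (R = 2 - 56 = -54)
c = 43215
(H(R) + p)*(24494 + c) = (-194 - 50016)*(24494 + 43215) = -50210*67709 = -3399668890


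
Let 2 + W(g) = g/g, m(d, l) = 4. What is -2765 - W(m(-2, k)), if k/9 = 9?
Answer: -2764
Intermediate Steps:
k = 81 (k = 9*9 = 81)
W(g) = -1 (W(g) = -2 + g/g = -2 + 1 = -1)
-2765 - W(m(-2, k)) = -2765 - 1*(-1) = -2765 + 1 = -2764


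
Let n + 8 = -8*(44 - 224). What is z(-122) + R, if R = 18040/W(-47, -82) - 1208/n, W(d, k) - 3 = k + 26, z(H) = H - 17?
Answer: -4555856/9487 ≈ -480.22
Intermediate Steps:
n = 1432 (n = -8 - 8*(44 - 224) = -8 - 8*(-180) = -8 + 1440 = 1432)
z(H) = -17 + H
W(d, k) = 29 + k (W(d, k) = 3 + (k + 26) = 3 + (26 + k) = 29 + k)
R = -3237163/9487 (R = 18040/(29 - 82) - 1208/1432 = 18040/(-53) - 1208*1/1432 = 18040*(-1/53) - 151/179 = -18040/53 - 151/179 = -3237163/9487 ≈ -341.22)
z(-122) + R = (-17 - 122) - 3237163/9487 = -139 - 3237163/9487 = -4555856/9487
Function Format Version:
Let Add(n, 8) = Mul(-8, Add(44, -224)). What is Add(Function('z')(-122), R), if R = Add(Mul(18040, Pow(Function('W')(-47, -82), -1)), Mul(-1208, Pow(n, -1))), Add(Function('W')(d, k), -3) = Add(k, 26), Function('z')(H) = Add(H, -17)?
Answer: Rational(-4555856, 9487) ≈ -480.22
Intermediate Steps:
n = 1432 (n = Add(-8, Mul(-8, Add(44, -224))) = Add(-8, Mul(-8, -180)) = Add(-8, 1440) = 1432)
Function('z')(H) = Add(-17, H)
Function('W')(d, k) = Add(29, k) (Function('W')(d, k) = Add(3, Add(k, 26)) = Add(3, Add(26, k)) = Add(29, k))
R = Rational(-3237163, 9487) (R = Add(Mul(18040, Pow(Add(29, -82), -1)), Mul(-1208, Pow(1432, -1))) = Add(Mul(18040, Pow(-53, -1)), Mul(-1208, Rational(1, 1432))) = Add(Mul(18040, Rational(-1, 53)), Rational(-151, 179)) = Add(Rational(-18040, 53), Rational(-151, 179)) = Rational(-3237163, 9487) ≈ -341.22)
Add(Function('z')(-122), R) = Add(Add(-17, -122), Rational(-3237163, 9487)) = Add(-139, Rational(-3237163, 9487)) = Rational(-4555856, 9487)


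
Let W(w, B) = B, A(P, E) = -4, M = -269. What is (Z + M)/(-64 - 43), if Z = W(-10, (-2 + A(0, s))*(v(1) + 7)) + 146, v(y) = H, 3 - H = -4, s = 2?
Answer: 207/107 ≈ 1.9346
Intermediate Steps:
H = 7 (H = 3 - 1*(-4) = 3 + 4 = 7)
v(y) = 7
Z = 62 (Z = (-2 - 4)*(7 + 7) + 146 = -6*14 + 146 = -84 + 146 = 62)
(Z + M)/(-64 - 43) = (62 - 269)/(-64 - 43) = -207/(-107) = -207*(-1/107) = 207/107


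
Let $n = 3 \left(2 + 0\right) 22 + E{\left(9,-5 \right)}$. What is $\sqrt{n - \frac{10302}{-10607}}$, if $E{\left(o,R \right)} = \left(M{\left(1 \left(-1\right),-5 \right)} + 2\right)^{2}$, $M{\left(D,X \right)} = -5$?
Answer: $\frac{3 \sqrt{1774773847}}{10607} \approx 11.915$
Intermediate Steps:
$E{\left(o,R \right)} = 9$ ($E{\left(o,R \right)} = \left(-5 + 2\right)^{2} = \left(-3\right)^{2} = 9$)
$n = 141$ ($n = 3 \left(2 + 0\right) 22 + 9 = 3 \cdot 2 \cdot 22 + 9 = 6 \cdot 22 + 9 = 132 + 9 = 141$)
$\sqrt{n - \frac{10302}{-10607}} = \sqrt{141 - \frac{10302}{-10607}} = \sqrt{141 - - \frac{10302}{10607}} = \sqrt{141 + \frac{10302}{10607}} = \sqrt{\frac{1505889}{10607}} = \frac{3 \sqrt{1774773847}}{10607}$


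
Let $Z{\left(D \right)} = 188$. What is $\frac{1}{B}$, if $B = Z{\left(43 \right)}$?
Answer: $\frac{1}{188} \approx 0.0053191$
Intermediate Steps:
$B = 188$
$\frac{1}{B} = \frac{1}{188}$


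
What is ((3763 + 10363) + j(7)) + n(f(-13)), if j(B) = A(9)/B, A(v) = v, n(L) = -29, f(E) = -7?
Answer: 98688/7 ≈ 14098.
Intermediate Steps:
j(B) = 9/B
((3763 + 10363) + j(7)) + n(f(-13)) = ((3763 + 10363) + 9/7) - 29 = (14126 + 9*(⅐)) - 29 = (14126 + 9/7) - 29 = 98891/7 - 29 = 98688/7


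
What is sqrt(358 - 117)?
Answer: sqrt(241) ≈ 15.524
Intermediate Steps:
sqrt(358 - 117) = sqrt(241)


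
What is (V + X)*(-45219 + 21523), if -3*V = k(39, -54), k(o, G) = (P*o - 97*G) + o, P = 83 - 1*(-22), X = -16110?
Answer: 455768864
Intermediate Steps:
P = 105 (P = 83 + 22 = 105)
k(o, G) = -97*G + 106*o (k(o, G) = (105*o - 97*G) + o = (-97*G + 105*o) + o = -97*G + 106*o)
V = -3124 (V = -(-97*(-54) + 106*39)/3 = -(5238 + 4134)/3 = -1/3*9372 = -3124)
(V + X)*(-45219 + 21523) = (-3124 - 16110)*(-45219 + 21523) = -19234*(-23696) = 455768864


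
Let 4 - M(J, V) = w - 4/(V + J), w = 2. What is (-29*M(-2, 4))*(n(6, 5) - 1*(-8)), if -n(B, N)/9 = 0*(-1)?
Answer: -928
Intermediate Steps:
n(B, N) = 0 (n(B, N) = -0*(-1) = -9*0 = 0)
M(J, V) = 2 + 4/(J + V) (M(J, V) = 4 - (2 - 4/(V + J)) = 4 - (2 - 4/(J + V)) = 4 + (-2 + 4/(J + V)) = 2 + 4/(J + V))
(-29*M(-2, 4))*(n(6, 5) - 1*(-8)) = (-58*(2 - 2 + 4)/(-2 + 4))*(0 - 1*(-8)) = (-58*4/2)*(0 + 8) = -58*4/2*8 = -29*4*8 = -116*8 = -928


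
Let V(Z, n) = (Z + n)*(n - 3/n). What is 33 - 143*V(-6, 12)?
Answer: -20097/2 ≈ -10049.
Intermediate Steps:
33 - 143*V(-6, 12) = 33 - 143*(-3 + 12² - 6*12 - 3*(-6)/12) = 33 - 143*(-3 + 144 - 72 - 3*(-6)*1/12) = 33 - 143*(-3 + 144 - 72 + 3/2) = 33 - 143*141/2 = 33 - 20163/2 = -20097/2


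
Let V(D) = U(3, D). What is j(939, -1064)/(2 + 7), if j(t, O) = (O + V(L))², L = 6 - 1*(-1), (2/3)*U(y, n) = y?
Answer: 4490161/36 ≈ 1.2473e+5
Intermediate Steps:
U(y, n) = 3*y/2
L = 7 (L = 6 + 1 = 7)
V(D) = 9/2 (V(D) = (3/2)*3 = 9/2)
j(t, O) = (9/2 + O)² (j(t, O) = (O + 9/2)² = (9/2 + O)²)
j(939, -1064)/(2 + 7) = ((9 + 2*(-1064))²/4)/(2 + 7) = ((9 - 2128)²/4)/9 = ((¼)*(-2119)²)/9 = ((¼)*4490161)/9 = (⅑)*(4490161/4) = 4490161/36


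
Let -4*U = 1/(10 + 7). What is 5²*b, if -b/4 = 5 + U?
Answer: -8475/17 ≈ -498.53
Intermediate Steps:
U = -1/68 (U = -1/(4*(10 + 7)) = -¼/17 = -¼*1/17 = -1/68 ≈ -0.014706)
b = -339/17 (b = -4*(5 - 1/68) = -4*339/68 = -339/17 ≈ -19.941)
5²*b = 5²*(-339/17) = 25*(-339/17) = -8475/17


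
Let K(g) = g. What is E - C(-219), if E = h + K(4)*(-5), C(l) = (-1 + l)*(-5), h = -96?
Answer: -1216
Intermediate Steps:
C(l) = 5 - 5*l
E = -116 (E = -96 + 4*(-5) = -96 - 20 = -116)
E - C(-219) = -116 - (5 - 5*(-219)) = -116 - (5 + 1095) = -116 - 1*1100 = -116 - 1100 = -1216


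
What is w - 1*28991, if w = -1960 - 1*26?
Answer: -30977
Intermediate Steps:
w = -1986 (w = -1960 - 26 = -1986)
w - 1*28991 = -1986 - 1*28991 = -1986 - 28991 = -30977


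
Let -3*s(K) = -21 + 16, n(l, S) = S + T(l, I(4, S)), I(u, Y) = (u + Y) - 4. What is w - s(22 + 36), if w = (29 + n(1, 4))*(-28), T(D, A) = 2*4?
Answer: -3449/3 ≈ -1149.7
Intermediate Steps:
I(u, Y) = -4 + Y + u (I(u, Y) = (Y + u) - 4 = -4 + Y + u)
T(D, A) = 8
n(l, S) = 8 + S (n(l, S) = S + 8 = 8 + S)
w = -1148 (w = (29 + (8 + 4))*(-28) = (29 + 12)*(-28) = 41*(-28) = -1148)
s(K) = 5/3 (s(K) = -(-21 + 16)/3 = -⅓*(-5) = 5/3)
w - s(22 + 36) = -1148 - 1*5/3 = -1148 - 5/3 = -3449/3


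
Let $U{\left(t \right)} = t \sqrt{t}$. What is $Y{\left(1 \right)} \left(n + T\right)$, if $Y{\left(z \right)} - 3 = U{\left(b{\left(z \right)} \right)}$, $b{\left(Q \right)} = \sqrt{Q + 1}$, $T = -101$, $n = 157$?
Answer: $168 + 56 \cdot 2^{\frac{3}{4}} \approx 262.18$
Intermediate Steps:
$b{\left(Q \right)} = \sqrt{1 + Q}$
$U{\left(t \right)} = t^{\frac{3}{2}}$
$Y{\left(z \right)} = 3 + \left(1 + z\right)^{\frac{3}{4}}$ ($Y{\left(z \right)} = 3 + \left(\sqrt{1 + z}\right)^{\frac{3}{2}} = 3 + \left(1 + z\right)^{\frac{3}{4}}$)
$Y{\left(1 \right)} \left(n + T\right) = \left(3 + \left(1 + 1\right)^{\frac{3}{4}}\right) \left(157 - 101\right) = \left(3 + 2^{\frac{3}{4}}\right) 56 = 168 + 56 \cdot 2^{\frac{3}{4}}$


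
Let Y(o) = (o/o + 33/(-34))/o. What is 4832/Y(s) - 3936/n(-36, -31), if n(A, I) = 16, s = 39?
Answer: 6406986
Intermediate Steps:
Y(o) = 1/(34*o) (Y(o) = (1 + 33*(-1/34))/o = (1 - 33/34)/o = 1/(34*o))
4832/Y(s) - 3936/n(-36, -31) = 4832/(((1/34)/39)) - 3936/16 = 4832/(((1/34)*(1/39))) - 3936*1/16 = 4832/(1/1326) - 246 = 4832*1326 - 246 = 6407232 - 246 = 6406986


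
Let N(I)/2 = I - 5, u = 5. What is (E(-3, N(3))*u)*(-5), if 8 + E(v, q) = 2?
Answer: 150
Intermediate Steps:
N(I) = -10 + 2*I (N(I) = 2*(I - 5) = 2*(-5 + I) = -10 + 2*I)
E(v, q) = -6 (E(v, q) = -8 + 2 = -6)
(E(-3, N(3))*u)*(-5) = -6*5*(-5) = -30*(-5) = 150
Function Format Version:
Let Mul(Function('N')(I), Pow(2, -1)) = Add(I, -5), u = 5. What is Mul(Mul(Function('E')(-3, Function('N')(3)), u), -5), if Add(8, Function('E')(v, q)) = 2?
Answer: 150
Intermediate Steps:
Function('N')(I) = Add(-10, Mul(2, I)) (Function('N')(I) = Mul(2, Add(I, -5)) = Mul(2, Add(-5, I)) = Add(-10, Mul(2, I)))
Function('E')(v, q) = -6 (Function('E')(v, q) = Add(-8, 2) = -6)
Mul(Mul(Function('E')(-3, Function('N')(3)), u), -5) = Mul(Mul(-6, 5), -5) = Mul(-30, -5) = 150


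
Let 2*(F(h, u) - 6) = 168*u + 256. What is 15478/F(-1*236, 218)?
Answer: 7739/9223 ≈ 0.83910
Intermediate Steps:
F(h, u) = 134 + 84*u (F(h, u) = 6 + (168*u + 256)/2 = 6 + (256 + 168*u)/2 = 6 + (128 + 84*u) = 134 + 84*u)
15478/F(-1*236, 218) = 15478/(134 + 84*218) = 15478/(134 + 18312) = 15478/18446 = 15478*(1/18446) = 7739/9223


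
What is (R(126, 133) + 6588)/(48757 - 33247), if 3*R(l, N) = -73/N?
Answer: 2628539/6188490 ≈ 0.42475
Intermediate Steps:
R(l, N) = -73/(3*N) (R(l, N) = (-73/N)/3 = -73/(3*N))
(R(126, 133) + 6588)/(48757 - 33247) = (-73/3/133 + 6588)/(48757 - 33247) = (-73/3*1/133 + 6588)/15510 = (-73/399 + 6588)*(1/15510) = (2628539/399)*(1/15510) = 2628539/6188490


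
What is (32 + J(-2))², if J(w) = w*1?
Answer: 900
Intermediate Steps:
J(w) = w
(32 + J(-2))² = (32 - 2)² = 30² = 900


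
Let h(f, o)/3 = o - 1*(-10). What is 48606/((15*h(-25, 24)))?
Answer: 8101/255 ≈ 31.769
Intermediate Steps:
h(f, o) = 30 + 3*o (h(f, o) = 3*(o - 1*(-10)) = 3*(o + 10) = 3*(10 + o) = 30 + 3*o)
48606/((15*h(-25, 24))) = 48606/((15*(30 + 3*24))) = 48606/((15*(30 + 72))) = 48606/((15*102)) = 48606/1530 = 48606*(1/1530) = 8101/255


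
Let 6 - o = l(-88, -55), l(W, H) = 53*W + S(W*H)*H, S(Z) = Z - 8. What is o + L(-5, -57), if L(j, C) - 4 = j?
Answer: 270429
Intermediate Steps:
S(Z) = -8 + Z
L(j, C) = 4 + j
l(W, H) = 53*W + H*(-8 + H*W) (l(W, H) = 53*W + (-8 + W*H)*H = 53*W + (-8 + H*W)*H = 53*W + H*(-8 + H*W))
o = 270430 (o = 6 - (53*(-88) - 55*(-8 - 55*(-88))) = 6 - (-4664 - 55*(-8 + 4840)) = 6 - (-4664 - 55*4832) = 6 - (-4664 - 265760) = 6 - 1*(-270424) = 6 + 270424 = 270430)
o + L(-5, -57) = 270430 + (4 - 5) = 270430 - 1 = 270429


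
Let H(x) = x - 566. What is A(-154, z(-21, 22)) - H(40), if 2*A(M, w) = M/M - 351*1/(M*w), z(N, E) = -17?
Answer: 2756403/5236 ≈ 526.43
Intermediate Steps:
H(x) = -566 + x
A(M, w) = 1/2 - 351/(2*M*w) (A(M, w) = (M/M - 351*1/(M*w))/2 = (1 - 351/(M*w))/2 = 1/2 - 351/(2*M*w))
A(-154, z(-21, 22)) - H(40) = (1/2)*(-351 - 154*(-17))/(-154*(-17)) - (-566 + 40) = (1/2)*(-1/154)*(-1/17)*(-351 + 2618) - 1*(-526) = (1/2)*(-1/154)*(-1/17)*2267 + 526 = 2267/5236 + 526 = 2756403/5236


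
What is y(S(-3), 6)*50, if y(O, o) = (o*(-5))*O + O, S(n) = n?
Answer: 4350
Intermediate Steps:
y(O, o) = O - 5*O*o (y(O, o) = (-5*o)*O + O = -5*O*o + O = O - 5*O*o)
y(S(-3), 6)*50 = -3*(1 - 5*6)*50 = -3*(1 - 30)*50 = -3*(-29)*50 = 87*50 = 4350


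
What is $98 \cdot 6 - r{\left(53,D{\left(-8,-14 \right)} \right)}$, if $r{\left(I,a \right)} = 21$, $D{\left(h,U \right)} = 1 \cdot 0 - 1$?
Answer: $567$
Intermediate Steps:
$D{\left(h,U \right)} = -1$ ($D{\left(h,U \right)} = 0 - 1 = -1$)
$98 \cdot 6 - r{\left(53,D{\left(-8,-14 \right)} \right)} = 98 \cdot 6 - 21 = 588 - 21 = 567$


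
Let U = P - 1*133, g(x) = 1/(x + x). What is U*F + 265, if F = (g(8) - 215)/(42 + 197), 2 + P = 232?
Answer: 679777/3824 ≈ 177.77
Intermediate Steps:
P = 230 (P = -2 + 232 = 230)
g(x) = 1/(2*x)
F = -3439/3824 (F = ((½)/8 - 215)/(42 + 197) = ((½)*(⅛) - 215)/239 = (1/16 - 215)*(1/239) = -3439/16*1/239 = -3439/3824 ≈ -0.89932)
U = 97 (U = 230 - 1*133 = 230 - 133 = 97)
U*F + 265 = 97*(-3439/3824) + 265 = -333583/3824 + 265 = 679777/3824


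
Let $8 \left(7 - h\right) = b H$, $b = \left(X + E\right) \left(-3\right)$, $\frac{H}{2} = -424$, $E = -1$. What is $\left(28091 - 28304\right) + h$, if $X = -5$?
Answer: $1702$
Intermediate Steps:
$H = -848$ ($H = 2 \left(-424\right) = -848$)
$b = 18$ ($b = \left(-5 - 1\right) \left(-3\right) = \left(-6\right) \left(-3\right) = 18$)
$h = 1915$ ($h = 7 - \frac{18 \left(-848\right)}{8} = 7 - -1908 = 7 + 1908 = 1915$)
$\left(28091 - 28304\right) + h = \left(28091 - 28304\right) + 1915 = -213 + 1915 = 1702$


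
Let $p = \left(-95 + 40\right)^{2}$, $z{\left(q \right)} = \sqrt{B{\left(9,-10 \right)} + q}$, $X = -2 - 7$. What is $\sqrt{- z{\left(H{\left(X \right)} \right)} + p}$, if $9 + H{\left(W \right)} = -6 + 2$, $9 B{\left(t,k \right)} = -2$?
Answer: $\frac{\sqrt{27225 - 3 i \sqrt{119}}}{3} \approx 55.0 - 0.033057 i$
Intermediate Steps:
$B{\left(t,k \right)} = - \frac{2}{9}$ ($B{\left(t,k \right)} = \frac{1}{9} \left(-2\right) = - \frac{2}{9}$)
$X = -9$
$H{\left(W \right)} = -13$ ($H{\left(W \right)} = -9 + \left(-6 + 2\right) = -9 - 4 = -13$)
$z{\left(q \right)} = \sqrt{- \frac{2}{9} + q}$
$p = 3025$ ($p = \left(-55\right)^{2} = 3025$)
$\sqrt{- z{\left(H{\left(X \right)} \right)} + p} = \sqrt{- \frac{\sqrt{-2 + 9 \left(-13\right)}}{3} + 3025} = \sqrt{- \frac{\sqrt{-2 - 117}}{3} + 3025} = \sqrt{- \frac{\sqrt{-119}}{3} + 3025} = \sqrt{- \frac{i \sqrt{119}}{3} + 3025} = \sqrt{3025 - \frac{i \sqrt{119}}{3}}$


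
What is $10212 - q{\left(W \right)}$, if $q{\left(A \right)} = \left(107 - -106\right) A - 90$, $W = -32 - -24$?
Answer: $12006$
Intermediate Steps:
$W = -8$ ($W = -32 + 24 = -8$)
$q{\left(A \right)} = -90 + 213 A$ ($q{\left(A \right)} = \left(107 + 106\right) A - 90 = 213 A - 90 = -90 + 213 A$)
$10212 - q{\left(W \right)} = 10212 - \left(-90 + 213 \left(-8\right)\right) = 10212 - \left(-90 - 1704\right) = 10212 - -1794 = 10212 + 1794 = 12006$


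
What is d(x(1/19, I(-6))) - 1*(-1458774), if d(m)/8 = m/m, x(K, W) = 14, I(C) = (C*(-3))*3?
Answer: 1458782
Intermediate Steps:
I(C) = -9*C (I(C) = -3*C*3 = -9*C)
d(m) = 8 (d(m) = 8*(m/m) = 8*1 = 8)
d(x(1/19, I(-6))) - 1*(-1458774) = 8 - 1*(-1458774) = 8 + 1458774 = 1458782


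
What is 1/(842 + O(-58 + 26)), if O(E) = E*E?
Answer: 1/1866 ≈ 0.00053591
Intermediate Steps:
O(E) = E²
1/(842 + O(-58 + 26)) = 1/(842 + (-58 + 26)²) = 1/(842 + (-32)²) = 1/(842 + 1024) = 1/1866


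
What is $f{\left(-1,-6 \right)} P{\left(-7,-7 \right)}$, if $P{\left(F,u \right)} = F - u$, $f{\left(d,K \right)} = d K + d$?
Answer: $0$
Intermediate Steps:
$f{\left(d,K \right)} = d + K d$ ($f{\left(d,K \right)} = K d + d = d + K d$)
$f{\left(-1,-6 \right)} P{\left(-7,-7 \right)} = - (1 - 6) \left(-7 - -7\right) = \left(-1\right) \left(-5\right) \left(-7 + 7\right) = 5 \cdot 0 = 0$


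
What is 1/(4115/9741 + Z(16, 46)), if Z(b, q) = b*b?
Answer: 9741/2497811 ≈ 0.0038998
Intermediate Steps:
Z(b, q) = b**2
1/(4115/9741 + Z(16, 46)) = 1/(4115/9741 + 16**2) = 1/(4115*(1/9741) + 256) = 1/(4115/9741 + 256) = 1/(2497811/9741) = 9741/2497811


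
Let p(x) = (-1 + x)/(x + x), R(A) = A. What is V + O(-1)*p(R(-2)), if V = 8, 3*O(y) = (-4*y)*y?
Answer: 7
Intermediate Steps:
O(y) = -4*y**2/3 (O(y) = ((-4*y)*y)/3 = (-4*y**2)/3 = -4*y**2/3)
p(x) = (-1 + x)/(2*x) (p(x) = (-1 + x)/((2*x)) = (-1 + x)*(1/(2*x)) = (-1 + x)/(2*x))
V + O(-1)*p(R(-2)) = 8 + (-4/3*(-1)**2)*((1/2)*(-1 - 2)/(-2)) = 8 + (-4/3*1)*((1/2)*(-1/2)*(-3)) = 8 - 4/3*3/4 = 8 - 1 = 7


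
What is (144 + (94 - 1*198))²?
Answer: 1600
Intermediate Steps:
(144 + (94 - 1*198))² = (144 + (94 - 198))² = (144 - 104)² = 40² = 1600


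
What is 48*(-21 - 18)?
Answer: -1872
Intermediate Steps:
48*(-21 - 18) = 48*(-39) = -1872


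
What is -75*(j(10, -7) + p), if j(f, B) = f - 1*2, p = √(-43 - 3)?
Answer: -600 - 75*I*√46 ≈ -600.0 - 508.67*I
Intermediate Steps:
p = I*√46 (p = √(-46) = I*√46 ≈ 6.7823*I)
j(f, B) = -2 + f (j(f, B) = f - 2 = -2 + f)
-75*(j(10, -7) + p) = -75*((-2 + 10) + I*√46) = -75*(8 + I*√46) = -600 - 75*I*√46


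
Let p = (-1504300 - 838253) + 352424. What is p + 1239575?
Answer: -750554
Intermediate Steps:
p = -1990129 (p = -2342553 + 352424 = -1990129)
p + 1239575 = -1990129 + 1239575 = -750554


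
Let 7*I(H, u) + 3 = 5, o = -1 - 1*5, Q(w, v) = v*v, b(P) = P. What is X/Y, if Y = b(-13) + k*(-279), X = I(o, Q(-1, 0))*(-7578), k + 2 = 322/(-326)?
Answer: -1235214/468139 ≈ -2.6386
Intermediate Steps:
Q(w, v) = v²
o = -6 (o = -1 - 5 = -6)
I(H, u) = 2/7 (I(H, u) = -3/7 + (⅐)*5 = -3/7 + 5/7 = 2/7)
k = -487/163 (k = -2 + 322/(-326) = -2 + 322*(-1/326) = -2 - 161/163 = -487/163 ≈ -2.9877)
X = -15156/7 (X = (2/7)*(-7578) = -15156/7 ≈ -2165.1)
Y = 133754/163 (Y = -13 - 487/163*(-279) = -13 + 135873/163 = 133754/163 ≈ 820.58)
X/Y = -15156/(7*133754/163) = -15156/7*163/133754 = -1235214/468139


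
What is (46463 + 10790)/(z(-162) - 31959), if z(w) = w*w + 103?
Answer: -57253/5612 ≈ -10.202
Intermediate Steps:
z(w) = 103 + w**2 (z(w) = w**2 + 103 = 103 + w**2)
(46463 + 10790)/(z(-162) - 31959) = (46463 + 10790)/((103 + (-162)**2) - 31959) = 57253/((103 + 26244) - 31959) = 57253/(26347 - 31959) = 57253/(-5612) = 57253*(-1/5612) = -57253/5612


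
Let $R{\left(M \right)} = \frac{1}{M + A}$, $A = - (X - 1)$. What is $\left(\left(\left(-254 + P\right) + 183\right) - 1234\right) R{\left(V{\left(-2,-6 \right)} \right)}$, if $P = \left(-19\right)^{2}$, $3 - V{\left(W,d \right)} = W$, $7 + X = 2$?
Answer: $- \frac{944}{11} \approx -85.818$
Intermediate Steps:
$X = -5$ ($X = -7 + 2 = -5$)
$V{\left(W,d \right)} = 3 - W$
$P = 361$
$A = 6$ ($A = - (-5 - 1) = \left(-1\right) \left(-6\right) = 6$)
$R{\left(M \right)} = \frac{1}{6 + M}$ ($R{\left(M \right)} = \frac{1}{M + 6} = \frac{1}{6 + M}$)
$\left(\left(\left(-254 + P\right) + 183\right) - 1234\right) R{\left(V{\left(-2,-6 \right)} \right)} = \frac{\left(\left(-254 + 361\right) + 183\right) - 1234}{6 + \left(3 - -2\right)} = \frac{\left(107 + 183\right) - 1234}{6 + \left(3 + 2\right)} = \frac{290 - 1234}{6 + 5} = - \frac{944}{11}$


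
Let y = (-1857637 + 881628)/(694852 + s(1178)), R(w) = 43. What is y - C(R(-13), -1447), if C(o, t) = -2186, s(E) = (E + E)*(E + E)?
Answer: 13651879359/6245588 ≈ 2185.8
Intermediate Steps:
s(E) = 4*E**2 (s(E) = (2*E)*(2*E) = 4*E**2)
y = -976009/6245588 (y = (-1857637 + 881628)/(694852 + 4*1178**2) = -976009/(694852 + 4*1387684) = -976009/(694852 + 5550736) = -976009/6245588 ≈ -0.15627)
y - C(R(-13), -1447) = -976009/6245588 - 1*(-2186) = -976009/6245588 + 2186 = 13651879359/6245588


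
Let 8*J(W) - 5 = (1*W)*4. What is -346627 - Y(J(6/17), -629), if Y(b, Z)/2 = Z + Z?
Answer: -344111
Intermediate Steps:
J(W) = 5/8 + W/2 (J(W) = 5/8 + ((1*W)*4)/8 = 5/8 + (W*4)/8 = 5/8 + (4*W)/8 = 5/8 + W/2)
Y(b, Z) = 4*Z (Y(b, Z) = 2*(Z + Z) = 2*(2*Z) = 4*Z)
-346627 - Y(J(6/17), -629) = -346627 - 4*(-629) = -346627 - 1*(-2516) = -346627 + 2516 = -344111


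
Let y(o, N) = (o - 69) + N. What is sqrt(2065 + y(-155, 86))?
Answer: sqrt(1927) ≈ 43.898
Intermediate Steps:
y(o, N) = -69 + N + o (y(o, N) = (-69 + o) + N = -69 + N + o)
sqrt(2065 + y(-155, 86)) = sqrt(2065 + (-69 + 86 - 155)) = sqrt(2065 - 138) = sqrt(1927)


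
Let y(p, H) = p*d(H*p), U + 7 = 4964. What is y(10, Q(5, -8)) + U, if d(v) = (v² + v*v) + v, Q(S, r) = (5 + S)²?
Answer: 20014957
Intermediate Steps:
U = 4957 (U = -7 + 4964 = 4957)
d(v) = v + 2*v² (d(v) = (v² + v²) + v = 2*v² + v = v + 2*v²)
y(p, H) = H*p²*(1 + 2*H*p) (y(p, H) = p*((H*p)*(1 + 2*(H*p))) = p*((H*p)*(1 + 2*H*p)) = p*(H*p*(1 + 2*H*p)) = H*p²*(1 + 2*H*p))
y(10, Q(5, -8)) + U = (5 + 5)²*10²*(1 + 2*(5 + 5)²*10) + 4957 = 10²*100*(1 + 2*10²*10) + 4957 = 100*100*(1 + 2*100*10) + 4957 = 100*100*(1 + 2000) + 4957 = 100*100*2001 + 4957 = 20010000 + 4957 = 20014957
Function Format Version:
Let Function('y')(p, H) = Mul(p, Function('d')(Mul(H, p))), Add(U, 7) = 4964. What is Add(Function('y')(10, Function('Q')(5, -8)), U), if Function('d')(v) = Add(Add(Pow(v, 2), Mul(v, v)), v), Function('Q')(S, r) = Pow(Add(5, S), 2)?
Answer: 20014957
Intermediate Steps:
U = 4957 (U = Add(-7, 4964) = 4957)
Function('d')(v) = Add(v, Mul(2, Pow(v, 2))) (Function('d')(v) = Add(Add(Pow(v, 2), Pow(v, 2)), v) = Add(Mul(2, Pow(v, 2)), v) = Add(v, Mul(2, Pow(v, 2))))
Function('y')(p, H) = Mul(H, Pow(p, 2), Add(1, Mul(2, H, p))) (Function('y')(p, H) = Mul(p, Mul(Mul(H, p), Add(1, Mul(2, Mul(H, p))))) = Mul(p, Mul(Mul(H, p), Add(1, Mul(2, H, p)))) = Mul(p, Mul(H, p, Add(1, Mul(2, H, p)))) = Mul(H, Pow(p, 2), Add(1, Mul(2, H, p))))
Add(Function('y')(10, Function('Q')(5, -8)), U) = Add(Mul(Pow(Add(5, 5), 2), Pow(10, 2), Add(1, Mul(2, Pow(Add(5, 5), 2), 10))), 4957) = Add(Mul(Pow(10, 2), 100, Add(1, Mul(2, Pow(10, 2), 10))), 4957) = Add(Mul(100, 100, Add(1, Mul(2, 100, 10))), 4957) = Add(Mul(100, 100, Add(1, 2000)), 4957) = Add(Mul(100, 100, 2001), 4957) = Add(20010000, 4957) = 20014957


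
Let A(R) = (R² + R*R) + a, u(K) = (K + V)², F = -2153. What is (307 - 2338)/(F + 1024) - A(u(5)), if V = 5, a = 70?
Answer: -22656999/1129 ≈ -20068.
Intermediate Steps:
u(K) = (5 + K)² (u(K) = (K + 5)² = (5 + K)²)
A(R) = 70 + 2*R² (A(R) = (R² + R*R) + 70 = (R² + R²) + 70 = 2*R² + 70 = 70 + 2*R²)
(307 - 2338)/(F + 1024) - A(u(5)) = (307 - 2338)/(-2153 + 1024) - (70 + 2*((5 + 5)²)²) = -2031/(-1129) - (70 + 2*(10²)²) = -2031*(-1/1129) - (70 + 2*100²) = 2031/1129 - (70 + 2*10000) = 2031/1129 - (70 + 20000) = 2031/1129 - 1*20070 = 2031/1129 - 20070 = -22656999/1129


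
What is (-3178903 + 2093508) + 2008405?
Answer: 923010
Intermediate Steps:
(-3178903 + 2093508) + 2008405 = -1085395 + 2008405 = 923010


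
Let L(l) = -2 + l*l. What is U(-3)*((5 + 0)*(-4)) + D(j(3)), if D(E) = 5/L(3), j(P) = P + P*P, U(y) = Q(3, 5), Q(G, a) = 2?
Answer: -275/7 ≈ -39.286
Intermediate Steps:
U(y) = 2
L(l) = -2 + l**2
j(P) = P + P**2
D(E) = 5/7 (D(E) = 5/(-2 + 3**2) = 5/(-2 + 9) = 5/7)
U(-3)*((5 + 0)*(-4)) + D(j(3)) = 2*((5 + 0)*(-4)) + 5/7 = 2*(5*(-4)) + 5/7 = 2*(-20) + 5/7 = -40 + 5/7 = -275/7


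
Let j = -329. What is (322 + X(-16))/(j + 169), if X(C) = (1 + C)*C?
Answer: -281/80 ≈ -3.5125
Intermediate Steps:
X(C) = C*(1 + C)
(322 + X(-16))/(j + 169) = (322 - 16*(1 - 16))/(-329 + 169) = (322 - 16*(-15))/(-160) = (322 + 240)*(-1/160) = 562*(-1/160) = -281/80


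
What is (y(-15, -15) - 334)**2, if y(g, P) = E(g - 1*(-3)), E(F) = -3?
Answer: 113569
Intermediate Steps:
y(g, P) = -3
(y(-15, -15) - 334)**2 = (-3 - 334)**2 = (-337)**2 = 113569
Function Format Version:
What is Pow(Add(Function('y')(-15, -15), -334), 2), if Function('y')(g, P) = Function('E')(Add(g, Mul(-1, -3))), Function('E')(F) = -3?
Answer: 113569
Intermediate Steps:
Function('y')(g, P) = -3
Pow(Add(Function('y')(-15, -15), -334), 2) = Pow(Add(-3, -334), 2) = Pow(-337, 2) = 113569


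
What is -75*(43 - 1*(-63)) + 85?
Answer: -7865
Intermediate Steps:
-75*(43 - 1*(-63)) + 85 = -75*(43 + 63) + 85 = -75*106 + 85 = -7950 + 85 = -7865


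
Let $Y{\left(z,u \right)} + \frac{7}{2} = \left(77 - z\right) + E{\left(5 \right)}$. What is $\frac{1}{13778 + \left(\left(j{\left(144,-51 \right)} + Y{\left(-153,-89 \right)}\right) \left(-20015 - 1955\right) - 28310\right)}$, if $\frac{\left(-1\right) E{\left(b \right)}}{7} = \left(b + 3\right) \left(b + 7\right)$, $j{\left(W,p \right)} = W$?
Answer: $\frac{1}{6609423} \approx 1.513 \cdot 10^{-7}$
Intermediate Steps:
$E{\left(b \right)} = - 7 \left(3 + b\right) \left(7 + b\right)$ ($E{\left(b \right)} = - 7 \left(b + 3\right) \left(b + 7\right) = - 7 \left(3 + b\right) \left(7 + b\right)$)
$Y{\left(z,u \right)} = - \frac{1197}{2} - z$ ($Y{\left(z,u \right)} = - \frac{7}{2} - \left(595 + z\right) = - \frac{1197}{2} - z$)
$\frac{1}{13778 + \left(\left(j{\left(144,-51 \right)} + Y{\left(-153,-89 \right)}\right) \left(-20015 - 1955\right) - 28310\right)} = \frac{1}{13778 - \left(28310 - \left(144 - \frac{891}{2}\right) \left(-20015 - 1955\right)\right)} = \frac{1}{13778 - \left(28310 - \left(144 + \left(- \frac{1197}{2} + 153\right)\right) \left(-21970\right)\right)} = \frac{1}{13778 - \left(28310 - \left(144 - \frac{891}{2}\right) \left(-21970\right)\right)} = \frac{1}{13778 - -6595645} = \frac{1}{13778 + \left(6623955 - 28310\right)} = \frac{1}{13778 + 6595645} = \frac{1}{6609423}$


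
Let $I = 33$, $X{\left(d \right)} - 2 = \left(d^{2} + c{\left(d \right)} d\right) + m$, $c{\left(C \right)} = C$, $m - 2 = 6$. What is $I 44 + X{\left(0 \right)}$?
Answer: $1462$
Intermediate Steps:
$m = 8$ ($m = 2 + 6 = 8$)
$X{\left(d \right)} = 10 + 2 d^{2}$ ($X{\left(d \right)} = 2 + \left(\left(d^{2} + d d\right) + 8\right) = 2 + \left(\left(d^{2} + d^{2}\right) + 8\right) = 2 + \left(2 d^{2} + 8\right) = 2 + \left(8 + 2 d^{2}\right) = 10 + 2 d^{2}$)
$I 44 + X{\left(0 \right)} = 33 \cdot 44 + \left(10 + 2 \cdot 0^{2}\right) = 1452 + \left(10 + 2 \cdot 0\right) = 1452 + \left(10 + 0\right) = 1452 + 10 = 1462$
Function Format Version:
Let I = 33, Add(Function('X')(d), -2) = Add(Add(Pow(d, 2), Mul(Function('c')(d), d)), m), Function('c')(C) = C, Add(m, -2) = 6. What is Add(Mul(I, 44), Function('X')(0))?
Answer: 1462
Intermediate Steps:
m = 8 (m = Add(2, 6) = 8)
Function('X')(d) = Add(10, Mul(2, Pow(d, 2))) (Function('X')(d) = Add(2, Add(Add(Pow(d, 2), Mul(d, d)), 8)) = Add(2, Add(Add(Pow(d, 2), Pow(d, 2)), 8)) = Add(2, Add(Mul(2, Pow(d, 2)), 8)) = Add(2, Add(8, Mul(2, Pow(d, 2)))) = Add(10, Mul(2, Pow(d, 2))))
Add(Mul(I, 44), Function('X')(0)) = Add(Mul(33, 44), Add(10, Mul(2, Pow(0, 2)))) = Add(1452, Add(10, Mul(2, 0))) = Add(1452, Add(10, 0)) = Add(1452, 10) = 1462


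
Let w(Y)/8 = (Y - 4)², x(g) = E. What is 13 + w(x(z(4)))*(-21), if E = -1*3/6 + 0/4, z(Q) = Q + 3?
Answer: -3389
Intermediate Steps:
z(Q) = 3 + Q
E = -½ (E = -3*⅙ + 0*(¼) = -½ + 0 = -½ ≈ -0.50000)
x(g) = -½
w(Y) = 8*(-4 + Y)² (w(Y) = 8*(Y - 4)² = 8*(-4 + Y)²)
13 + w(x(z(4)))*(-21) = 13 + (8*(-4 - ½)²)*(-21) = 13 + (8*(-9/2)²)*(-21) = 13 + (8*(81/4))*(-21) = 13 + 162*(-21) = 13 - 3402 = -3389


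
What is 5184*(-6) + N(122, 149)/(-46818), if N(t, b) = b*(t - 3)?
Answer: -85661459/2754 ≈ -31104.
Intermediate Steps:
N(t, b) = b*(-3 + t)
5184*(-6) + N(122, 149)/(-46818) = 5184*(-6) + (149*(-3 + 122))/(-46818) = -31104 + (149*119)*(-1/46818) = -31104 + 17731*(-1/46818) = -31104 - 1043/2754 = -85661459/2754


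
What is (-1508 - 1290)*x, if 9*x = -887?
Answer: 2481826/9 ≈ 2.7576e+5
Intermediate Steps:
x = -887/9 (x = (1/9)*(-887) = -887/9 ≈ -98.556)
(-1508 - 1290)*x = (-1508 - 1290)*(-887/9) = -2798*(-887/9) = 2481826/9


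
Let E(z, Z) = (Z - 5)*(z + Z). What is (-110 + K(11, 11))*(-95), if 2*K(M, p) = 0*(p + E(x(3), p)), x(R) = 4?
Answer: 10450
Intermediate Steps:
E(z, Z) = (-5 + Z)*(Z + z)
K(M, p) = 0 (K(M, p) = (0*(p + (p**2 - 5*p - 5*4 + p*4)))/2 = (0*(p + (p**2 - 5*p - 20 + 4*p)))/2 = (0*(p + (-20 + p**2 - p)))/2 = (0*(-20 + p**2))/2 = (1/2)*0 = 0)
(-110 + K(11, 11))*(-95) = (-110 + 0)*(-95) = -110*(-95) = 10450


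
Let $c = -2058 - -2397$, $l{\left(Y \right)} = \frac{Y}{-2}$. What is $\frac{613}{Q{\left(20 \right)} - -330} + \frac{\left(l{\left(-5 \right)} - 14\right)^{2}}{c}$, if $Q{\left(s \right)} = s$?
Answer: $\frac{508189}{237300} \approx 2.1415$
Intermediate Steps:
$l{\left(Y \right)} = - \frac{Y}{2}$ ($l{\left(Y \right)} = Y \left(- \frac{1}{2}\right) = - \frac{Y}{2}$)
$c = 339$ ($c = -2058 + 2397 = 339$)
$\frac{613}{Q{\left(20 \right)} - -330} + \frac{\left(l{\left(-5 \right)} - 14\right)^{2}}{c} = \frac{613}{20 - -330} + \frac{\left(\left(- \frac{1}{2}\right) \left(-5\right) - 14\right)^{2}}{339} = \frac{613}{20 + 330} + \left(\frac{5}{2} - 14\right)^{2} \cdot \frac{1}{339} = \frac{613}{350} + \left(- \frac{23}{2}\right)^{2} \cdot \frac{1}{339} = 613 \cdot \frac{1}{350} + \frac{529}{4} \cdot \frac{1}{339} = \frac{613}{350} + \frac{529}{1356} = \frac{508189}{237300}$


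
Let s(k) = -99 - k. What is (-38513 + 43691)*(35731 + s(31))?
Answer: 184341978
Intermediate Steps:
(-38513 + 43691)*(35731 + s(31)) = (-38513 + 43691)*(35731 + (-99 - 1*31)) = 5178*(35731 + (-99 - 31)) = 5178*(35731 - 130) = 5178*35601 = 184341978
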